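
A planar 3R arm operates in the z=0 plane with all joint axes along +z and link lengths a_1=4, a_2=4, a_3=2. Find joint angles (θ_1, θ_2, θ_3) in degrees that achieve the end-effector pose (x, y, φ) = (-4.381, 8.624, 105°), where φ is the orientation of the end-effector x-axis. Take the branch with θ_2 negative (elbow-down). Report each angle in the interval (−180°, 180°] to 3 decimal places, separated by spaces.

wrist centre = target − a_3·(cos φ, sin φ) = (-3.8634, 6.6921)
cos θ_2 = (59.7104−4²−4²)/(2·4·4) = 0.8660; θ_2 = -30.0086° (elbow-down)
β = atan2(6.6921,-3.8634) = 119.9977°; ψ = atan2(-2.0005,7.4638) = -15.0043°
θ_1 = β − ψ = 135.0020°
θ_3 = φ − θ_1 − θ_2 = 0.0066° (wrapped to (-180°,180°])

135.002 -30.009 0.007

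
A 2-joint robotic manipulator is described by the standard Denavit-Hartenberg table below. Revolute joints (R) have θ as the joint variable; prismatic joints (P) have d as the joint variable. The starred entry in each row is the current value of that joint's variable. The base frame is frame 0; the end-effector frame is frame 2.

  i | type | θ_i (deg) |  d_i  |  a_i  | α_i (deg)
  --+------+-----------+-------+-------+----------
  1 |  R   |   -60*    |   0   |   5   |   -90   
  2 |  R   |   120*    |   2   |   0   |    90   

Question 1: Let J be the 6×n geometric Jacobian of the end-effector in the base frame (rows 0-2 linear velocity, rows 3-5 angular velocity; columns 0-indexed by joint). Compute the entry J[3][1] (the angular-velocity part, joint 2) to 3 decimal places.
axis z_1 = (0.8660,0.5000,0.0000); lever o_n−o_1 = (1.7321,1.0000,0.0000)
cross product → J_v[:, 1] = (0.0000,0.0000,-0.0000)
J_ω[:, 1] = z_1
entry J[3][1] = 0.8660

0.866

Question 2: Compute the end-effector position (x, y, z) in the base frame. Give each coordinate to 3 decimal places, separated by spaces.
after link 1: o_1 = (2.5000, -4.3301, 0.0000)
after link 2: o_2 = (4.2321, -3.3301, 0.0000)

4.232 -3.330 0.000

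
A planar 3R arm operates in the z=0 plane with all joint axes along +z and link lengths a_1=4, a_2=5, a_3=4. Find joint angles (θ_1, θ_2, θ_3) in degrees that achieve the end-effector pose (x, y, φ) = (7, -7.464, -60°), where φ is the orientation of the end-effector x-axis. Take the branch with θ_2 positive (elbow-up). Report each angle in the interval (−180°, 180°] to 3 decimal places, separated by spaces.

wrist centre = target − a_3·(cos φ, sin φ) = (5.0000, -3.9999)
cos θ_2 = (40.9992−4²−5²)/(2·4·5) = -0.0000; θ_2 = 90.0012° (elbow-up)
β = atan2(-3.9999,5.0000) = -38.6591°; ψ = atan2(5.0000,3.9999) = 51.3409°
θ_1 = β − ψ = -90.0000°
θ_3 = φ − θ_1 − θ_2 = -60.0012° (wrapped to (-180°,180°])

-90.000 90.001 -60.001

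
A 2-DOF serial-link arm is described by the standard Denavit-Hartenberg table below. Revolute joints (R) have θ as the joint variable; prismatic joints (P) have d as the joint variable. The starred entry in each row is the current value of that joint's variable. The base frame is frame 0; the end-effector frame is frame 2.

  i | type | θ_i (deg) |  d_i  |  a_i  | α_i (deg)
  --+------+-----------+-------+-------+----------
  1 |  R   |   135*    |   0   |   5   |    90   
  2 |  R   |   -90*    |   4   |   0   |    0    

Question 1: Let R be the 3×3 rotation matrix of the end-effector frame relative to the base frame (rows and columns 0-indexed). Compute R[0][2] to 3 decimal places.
End-effector z-axis (col 2 of R) = (0.7071,0.7071,0.0000)
R[0][2] = 0.7071

0.707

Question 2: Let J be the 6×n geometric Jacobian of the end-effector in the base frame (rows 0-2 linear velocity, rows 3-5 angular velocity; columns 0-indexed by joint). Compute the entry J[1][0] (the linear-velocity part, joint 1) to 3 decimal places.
-0.707

axis z_0 = ẑ; lever o_n−o_0 = (-0.7071,6.3640,0.0000)
cross product → J_v[:, 0] = (-6.3640,-0.7071,0.0000)
J_ω[:, 0] = z_0
entry J[1][0] = -0.7071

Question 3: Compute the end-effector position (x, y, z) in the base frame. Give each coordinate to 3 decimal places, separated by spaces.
after link 1: o_1 = (-3.5355, 3.5355, 0.0000)
after link 2: o_2 = (-0.7071, 6.3640, 0.0000)

-0.707 6.364 0.000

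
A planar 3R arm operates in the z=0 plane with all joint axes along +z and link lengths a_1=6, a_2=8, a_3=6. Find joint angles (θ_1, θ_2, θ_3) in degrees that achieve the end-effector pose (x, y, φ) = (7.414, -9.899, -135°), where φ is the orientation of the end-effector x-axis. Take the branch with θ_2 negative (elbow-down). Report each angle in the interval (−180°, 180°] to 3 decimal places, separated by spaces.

wrist centre = target − a_3·(cos φ, sin φ) = (11.6566, -5.6564)
cos θ_2 = (167.8717−6²−8²)/(2·6·8) = 0.7070; θ_2 = -45.0089° (elbow-down)
β = atan2(-5.6564,11.6566) = -25.8849°; ψ = atan2(-5.6577,11.6560) = -25.8916°
θ_1 = β − ψ = 0.0068°
θ_3 = φ − θ_1 − θ_2 = -89.9978° (wrapped to (-180°,180°])

0.007 -45.009 -89.998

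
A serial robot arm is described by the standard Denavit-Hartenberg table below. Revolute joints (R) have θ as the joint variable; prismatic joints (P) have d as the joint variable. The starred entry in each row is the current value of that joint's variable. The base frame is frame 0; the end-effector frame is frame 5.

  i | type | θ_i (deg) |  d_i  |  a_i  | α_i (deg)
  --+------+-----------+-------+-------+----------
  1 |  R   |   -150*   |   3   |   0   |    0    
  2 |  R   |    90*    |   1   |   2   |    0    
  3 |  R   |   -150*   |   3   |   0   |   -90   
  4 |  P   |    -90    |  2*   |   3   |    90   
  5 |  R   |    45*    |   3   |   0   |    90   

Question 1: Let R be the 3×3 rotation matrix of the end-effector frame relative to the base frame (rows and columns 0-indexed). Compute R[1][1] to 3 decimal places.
End-effector y-axis (col 1 of R) = (0.8660,-0.5000,0.0000)
R[1][1] = -0.5000

-0.500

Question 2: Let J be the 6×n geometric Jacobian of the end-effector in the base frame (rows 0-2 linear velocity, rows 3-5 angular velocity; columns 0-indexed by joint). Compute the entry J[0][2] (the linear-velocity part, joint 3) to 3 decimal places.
axis z_2 = (0.0000,0.0000,1.0000); lever o_n−o_2 = (1.5981,-3.2321,6.0000)
cross product → J_v[:, 2] = (3.2321,1.5981,-0.0000)
J_ω[:, 2] = z_2
entry J[0][2] = 3.2321

3.232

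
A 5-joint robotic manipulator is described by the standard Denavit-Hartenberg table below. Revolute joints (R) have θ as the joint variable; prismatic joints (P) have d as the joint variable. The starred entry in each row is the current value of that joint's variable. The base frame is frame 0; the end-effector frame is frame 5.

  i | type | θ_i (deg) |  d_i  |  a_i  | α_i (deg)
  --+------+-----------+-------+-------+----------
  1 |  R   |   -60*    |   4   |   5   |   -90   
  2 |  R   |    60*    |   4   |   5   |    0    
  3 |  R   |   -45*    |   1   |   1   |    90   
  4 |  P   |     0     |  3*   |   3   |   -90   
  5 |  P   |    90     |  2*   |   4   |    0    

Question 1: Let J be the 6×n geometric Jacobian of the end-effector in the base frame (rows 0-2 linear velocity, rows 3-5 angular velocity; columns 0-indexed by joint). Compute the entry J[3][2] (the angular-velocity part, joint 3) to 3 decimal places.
axis z_2 = (0.8660,0.5000,0.0000); lever o_n−o_2 = (4.4005,-1.6219,-2.0012)
cross product → J_v[:, 2] = (-1.0006,1.7331,-3.6049)
J_ω[:, 2] = z_2
entry J[3][2] = 0.8660

0.866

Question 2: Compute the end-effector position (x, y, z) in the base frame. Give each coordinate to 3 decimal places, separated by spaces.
11.615 -6.117 -2.331

after link 1: o_1 = (2.5000, -4.3301, 4.0000)
after link 2: o_2 = (7.2141, -4.4952, -0.3301)
after link 3: o_3 = (8.5631, -4.8317, -0.5889)
after link 4: o_4 = (10.4002, -8.0137, 1.5324)
after link 5: o_5 = (11.6146, -6.1171, -2.3313)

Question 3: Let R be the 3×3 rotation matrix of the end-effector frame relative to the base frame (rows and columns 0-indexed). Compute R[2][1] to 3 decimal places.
0.259

End-effector y-axis (col 1 of R) = (-0.4830,0.8365,0.2588)
R[2][1] = 0.2588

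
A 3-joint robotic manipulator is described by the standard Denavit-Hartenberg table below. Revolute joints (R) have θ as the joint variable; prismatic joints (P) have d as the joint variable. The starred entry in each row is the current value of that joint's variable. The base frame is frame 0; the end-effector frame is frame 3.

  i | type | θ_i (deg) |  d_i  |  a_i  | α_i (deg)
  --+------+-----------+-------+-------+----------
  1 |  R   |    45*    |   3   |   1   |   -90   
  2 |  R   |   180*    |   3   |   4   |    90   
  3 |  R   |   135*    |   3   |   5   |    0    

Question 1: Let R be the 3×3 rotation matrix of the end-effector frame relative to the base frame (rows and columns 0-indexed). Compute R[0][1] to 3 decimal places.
1.000

End-effector y-axis (col 1 of R) = (1.0000,0.0000,0.0000)
R[0][1] = 1.0000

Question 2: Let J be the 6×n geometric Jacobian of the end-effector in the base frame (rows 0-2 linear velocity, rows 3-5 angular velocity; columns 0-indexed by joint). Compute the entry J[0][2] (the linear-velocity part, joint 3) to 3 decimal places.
5.000

axis z_2 = (0.0000,0.0000,-1.0000); lever o_n−o_2 = (0.0000,5.0000,-3.0000)
cross product → J_v[:, 2] = (5.0000,0.0000,0.0000)
J_ω[:, 2] = z_2
entry J[0][2] = 5.0000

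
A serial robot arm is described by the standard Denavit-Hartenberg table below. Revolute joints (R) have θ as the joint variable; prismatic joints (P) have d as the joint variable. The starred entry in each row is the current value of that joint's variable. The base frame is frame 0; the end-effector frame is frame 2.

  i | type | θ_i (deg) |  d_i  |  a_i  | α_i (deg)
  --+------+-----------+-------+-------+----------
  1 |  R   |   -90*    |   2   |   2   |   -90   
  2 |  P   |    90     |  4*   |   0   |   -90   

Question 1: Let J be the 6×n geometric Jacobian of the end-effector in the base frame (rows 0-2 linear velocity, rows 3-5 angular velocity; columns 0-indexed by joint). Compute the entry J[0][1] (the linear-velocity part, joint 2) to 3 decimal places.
prismatic axis z_1 = (1.0000,0.0000,0.0000)
J_v[:, 1] = z_1; J_ω[:, 1] = (0,0,0)
entry J[0][1] = 1.0000

1.000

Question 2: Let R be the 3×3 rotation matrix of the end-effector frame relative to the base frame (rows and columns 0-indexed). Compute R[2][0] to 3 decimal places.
-1.000

End-effector x-axis (col 0 of R) = (0.0000,-0.0000,-1.0000)
R[2][0] = -1.0000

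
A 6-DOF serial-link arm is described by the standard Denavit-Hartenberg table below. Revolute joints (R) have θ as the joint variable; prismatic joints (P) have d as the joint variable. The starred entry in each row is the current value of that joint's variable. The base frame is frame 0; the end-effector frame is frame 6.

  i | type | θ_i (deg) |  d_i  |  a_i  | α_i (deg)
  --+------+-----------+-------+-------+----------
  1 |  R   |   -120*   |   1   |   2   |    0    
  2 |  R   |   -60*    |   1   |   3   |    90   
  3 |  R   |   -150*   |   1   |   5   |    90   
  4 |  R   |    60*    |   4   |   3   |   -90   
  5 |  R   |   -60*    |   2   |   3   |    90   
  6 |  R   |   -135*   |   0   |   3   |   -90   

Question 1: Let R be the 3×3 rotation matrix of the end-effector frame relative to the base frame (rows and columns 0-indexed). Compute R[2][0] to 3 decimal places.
End-effector x-axis (col 0 of R) = (0.0711,-0.6597,-0.7481)
R[2][0] = -0.7481

-0.748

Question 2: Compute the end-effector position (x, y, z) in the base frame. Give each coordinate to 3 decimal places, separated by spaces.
after link 1: o_1 = (-1.0000, -1.7321, 1.0000)
after link 2: o_2 = (-4.0000, -1.7321, 2.0000)
after link 3: o_3 = (0.3301, -0.7321, -0.5000)
after link 4: o_4 = (3.6292, 1.8660, 2.2141)
after link 5: o_5 = (4.0777, 4.1651, 4.9551)
after link 6: o_6 = (4.2909, 2.1858, 2.7107)

4.291 2.186 2.711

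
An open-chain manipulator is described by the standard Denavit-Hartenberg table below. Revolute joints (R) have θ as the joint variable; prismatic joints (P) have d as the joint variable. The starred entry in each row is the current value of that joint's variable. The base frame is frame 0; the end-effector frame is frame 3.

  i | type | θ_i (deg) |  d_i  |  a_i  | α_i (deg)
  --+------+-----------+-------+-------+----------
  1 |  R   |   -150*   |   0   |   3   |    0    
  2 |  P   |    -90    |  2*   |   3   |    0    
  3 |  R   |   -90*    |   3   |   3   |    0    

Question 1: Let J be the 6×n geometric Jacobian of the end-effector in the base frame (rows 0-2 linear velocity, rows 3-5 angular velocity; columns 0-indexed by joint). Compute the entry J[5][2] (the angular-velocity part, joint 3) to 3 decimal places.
axis z_2 = (0.0000,0.0000,1.0000); lever o_n−o_2 = (2.5981,1.5000,3.0000)
cross product → J_v[:, 2] = (-1.5000,2.5981,0.0000)
J_ω[:, 2] = z_2
entry J[5][2] = 1.0000

1.000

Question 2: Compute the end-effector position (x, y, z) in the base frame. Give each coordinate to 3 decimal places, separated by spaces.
after link 1: o_1 = (-2.5981, -1.5000, 0.0000)
after link 2: o_2 = (-4.0981, 1.0981, 2.0000)
after link 3: o_3 = (-1.5000, 2.5981, 5.0000)

-1.500 2.598 5.000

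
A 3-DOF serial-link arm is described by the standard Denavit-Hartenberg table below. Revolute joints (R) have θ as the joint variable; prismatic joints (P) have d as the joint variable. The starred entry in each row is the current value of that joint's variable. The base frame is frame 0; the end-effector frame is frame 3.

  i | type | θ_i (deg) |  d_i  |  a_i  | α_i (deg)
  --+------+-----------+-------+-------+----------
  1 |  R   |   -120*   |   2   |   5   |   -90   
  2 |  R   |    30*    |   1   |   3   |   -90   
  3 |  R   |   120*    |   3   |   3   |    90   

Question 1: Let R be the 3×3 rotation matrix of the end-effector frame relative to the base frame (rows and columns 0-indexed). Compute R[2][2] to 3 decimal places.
End-effector z-axis (col 2 of R) = (-0.8080,-0.3995,-0.4330)
R[2][2] = -0.4330

-0.433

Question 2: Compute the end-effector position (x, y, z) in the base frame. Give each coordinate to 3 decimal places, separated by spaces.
after link 1: o_1 = (-2.5000, -4.3301, 2.0000)
after link 2: o_2 = (-2.9330, -7.0801, 0.5000)
after link 3: o_3 = (-3.7835, -3.3571, -1.3481)

-3.783 -3.357 -1.348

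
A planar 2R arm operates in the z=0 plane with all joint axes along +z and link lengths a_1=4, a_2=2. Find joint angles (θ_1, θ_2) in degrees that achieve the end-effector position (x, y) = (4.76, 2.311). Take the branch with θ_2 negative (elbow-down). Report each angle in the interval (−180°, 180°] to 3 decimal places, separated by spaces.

45.005 -60.007

cos θ_2 = (27.9983−4²−2²)/(2·4·2) = 0.4999; θ_2 = -60.0069° (elbow-down)
β = atan2(2.3110,4.7600) = 25.8968°; ψ = atan2(-1.7322,4.9998) = -19.1086°
θ_1 = β − ψ = 45.0054°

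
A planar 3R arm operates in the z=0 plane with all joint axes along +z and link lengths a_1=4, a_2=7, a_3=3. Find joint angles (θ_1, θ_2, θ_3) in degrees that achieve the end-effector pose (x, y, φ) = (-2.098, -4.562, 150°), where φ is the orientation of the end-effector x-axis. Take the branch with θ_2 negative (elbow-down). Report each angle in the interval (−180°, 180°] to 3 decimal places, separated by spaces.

wrist centre = target − a_3·(cos φ, sin φ) = (0.5001, -6.0620)
cos θ_2 = (36.9979−4²−7²)/(2·4·7) = -0.5000; θ_2 = -120.0025° (elbow-down)
β = atan2(-6.0620,0.5001) = -85.2841°; ψ = atan2(-6.0620,0.4997) = -85.2873°
θ_1 = β − ψ = 0.0032°
θ_3 = φ − θ_1 − θ_2 = -90.0007° (wrapped to (-180°,180°])

0.003 -120.002 -90.001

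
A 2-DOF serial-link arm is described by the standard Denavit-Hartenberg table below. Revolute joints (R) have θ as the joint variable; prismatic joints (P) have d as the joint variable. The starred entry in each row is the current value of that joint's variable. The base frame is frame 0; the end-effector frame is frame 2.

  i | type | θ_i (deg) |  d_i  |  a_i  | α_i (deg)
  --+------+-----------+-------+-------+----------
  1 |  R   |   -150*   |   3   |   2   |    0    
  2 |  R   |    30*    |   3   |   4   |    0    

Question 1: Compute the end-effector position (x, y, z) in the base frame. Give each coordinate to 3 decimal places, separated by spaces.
-3.732 -4.464 6.000

after link 1: o_1 = (-1.7321, -1.0000, 3.0000)
after link 2: o_2 = (-3.7321, -4.4641, 6.0000)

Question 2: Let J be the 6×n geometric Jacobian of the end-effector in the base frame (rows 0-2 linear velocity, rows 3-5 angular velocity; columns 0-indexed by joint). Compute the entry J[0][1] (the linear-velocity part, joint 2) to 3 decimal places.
3.464

axis z_1 = (0.0000,0.0000,1.0000); lever o_n−o_1 = (-2.0000,-3.4641,3.0000)
cross product → J_v[:, 1] = (3.4641,-2.0000,0.0000)
J_ω[:, 1] = z_1
entry J[0][1] = 3.4641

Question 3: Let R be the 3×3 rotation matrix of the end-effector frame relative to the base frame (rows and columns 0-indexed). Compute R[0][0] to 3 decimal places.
-0.500

End-effector x-axis (col 0 of R) = (-0.5000,-0.8660,0.0000)
R[0][0] = -0.5000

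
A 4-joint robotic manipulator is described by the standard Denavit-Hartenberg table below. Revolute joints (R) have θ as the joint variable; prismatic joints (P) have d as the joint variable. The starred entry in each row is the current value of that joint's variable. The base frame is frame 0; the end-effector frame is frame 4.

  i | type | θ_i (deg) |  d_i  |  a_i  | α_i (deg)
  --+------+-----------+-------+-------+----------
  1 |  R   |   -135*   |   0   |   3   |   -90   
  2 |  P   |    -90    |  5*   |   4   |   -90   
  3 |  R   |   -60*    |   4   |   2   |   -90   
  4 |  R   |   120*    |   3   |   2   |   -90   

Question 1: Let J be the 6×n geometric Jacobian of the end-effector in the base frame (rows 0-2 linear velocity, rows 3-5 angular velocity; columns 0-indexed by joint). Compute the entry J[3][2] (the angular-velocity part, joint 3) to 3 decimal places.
axis z_2 = (-0.7071,-0.7071,-0.0000); lever o_n−o_2 = (-2.0520,-1.1554,3.0981)
cross product → J_v[:, 2] = (-2.1907,2.1907,-0.6340)
J_ω[:, 2] = z_2
entry J[3][2] = -0.7071

-0.707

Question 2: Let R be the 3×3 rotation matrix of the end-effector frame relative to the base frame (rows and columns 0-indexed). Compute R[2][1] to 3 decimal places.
End-effector y-axis (col 1 of R) = (0.3536,-0.3536,-0.8660)
R[2][1] = -0.8660

-0.866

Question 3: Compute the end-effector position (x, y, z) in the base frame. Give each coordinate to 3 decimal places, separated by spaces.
after link 1: o_1 = (-2.1213, -2.1213, 0.0000)
after link 2: o_2 = (1.4142, -5.6569, 4.0000)
after link 3: o_3 = (-0.1895, -9.7100, 5.0000)
after link 4: o_4 = (-0.6378, -6.8122, 7.0981)

-0.638 -6.812 7.098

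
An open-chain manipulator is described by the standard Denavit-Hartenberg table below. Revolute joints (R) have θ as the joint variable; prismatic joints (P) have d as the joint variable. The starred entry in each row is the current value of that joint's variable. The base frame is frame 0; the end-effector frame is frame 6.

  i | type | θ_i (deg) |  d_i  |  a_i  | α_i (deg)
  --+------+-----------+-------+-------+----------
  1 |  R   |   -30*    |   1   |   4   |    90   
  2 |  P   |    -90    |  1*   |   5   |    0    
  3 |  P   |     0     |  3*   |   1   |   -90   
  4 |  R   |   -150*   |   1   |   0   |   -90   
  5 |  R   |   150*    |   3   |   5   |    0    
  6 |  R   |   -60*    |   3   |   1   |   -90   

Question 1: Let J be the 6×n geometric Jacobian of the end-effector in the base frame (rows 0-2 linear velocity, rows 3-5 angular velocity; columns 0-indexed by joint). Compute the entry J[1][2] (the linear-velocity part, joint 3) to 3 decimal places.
prismatic axis z_2 = (-0.5000,-0.8660,0.0000)
J_v[:, 2] = z_2; J_ω[:, 2] = (0,0,0)
entry J[1][2] = -0.8660

-0.866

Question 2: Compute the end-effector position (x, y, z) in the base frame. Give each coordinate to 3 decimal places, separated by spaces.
-2.217 -6.839 -11.750

after link 1: o_1 = (3.4641, -2.0000, 1.0000)
after link 2: o_2 = (2.9641, -2.8660, -4.0000)
after link 3: o_3 = (1.4641, -5.4641, -5.0000)
after link 4: o_4 = (2.3301, -5.9641, -5.0000)
after link 5: o_5 = (-0.0514, -5.0891, -10.2500)
after link 6: o_6 = (-2.2165, -6.8391, -11.7500)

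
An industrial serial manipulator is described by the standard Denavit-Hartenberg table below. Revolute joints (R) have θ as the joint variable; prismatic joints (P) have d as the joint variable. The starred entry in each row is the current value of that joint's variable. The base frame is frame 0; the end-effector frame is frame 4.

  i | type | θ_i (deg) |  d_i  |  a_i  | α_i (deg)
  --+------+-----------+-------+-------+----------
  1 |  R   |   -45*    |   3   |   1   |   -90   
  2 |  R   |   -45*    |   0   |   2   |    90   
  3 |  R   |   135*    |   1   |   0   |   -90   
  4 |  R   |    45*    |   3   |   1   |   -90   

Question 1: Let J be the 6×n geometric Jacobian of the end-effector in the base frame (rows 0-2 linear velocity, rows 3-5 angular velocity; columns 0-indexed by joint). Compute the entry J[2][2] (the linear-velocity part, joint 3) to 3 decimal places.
1.146

axis z_2 = (-0.5000,0.5000,0.7071); lever o_n−o_2 = (-2.6036,0.3107,-1.6464)
cross product → J_v[:, 2] = (-1.0429,-2.6642,1.1464)
J_ω[:, 2] = z_2
entry J[2][2] = 1.1464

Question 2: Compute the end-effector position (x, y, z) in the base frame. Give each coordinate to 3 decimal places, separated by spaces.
-0.896 -1.396 2.768

after link 1: o_1 = (0.7071, -0.7071, 3.0000)
after link 2: o_2 = (1.7071, -1.7071, 4.4142)
after link 3: o_3 = (1.2071, -1.2071, 5.1213)
after link 4: o_4 = (-0.8964, -1.3964, 2.7678)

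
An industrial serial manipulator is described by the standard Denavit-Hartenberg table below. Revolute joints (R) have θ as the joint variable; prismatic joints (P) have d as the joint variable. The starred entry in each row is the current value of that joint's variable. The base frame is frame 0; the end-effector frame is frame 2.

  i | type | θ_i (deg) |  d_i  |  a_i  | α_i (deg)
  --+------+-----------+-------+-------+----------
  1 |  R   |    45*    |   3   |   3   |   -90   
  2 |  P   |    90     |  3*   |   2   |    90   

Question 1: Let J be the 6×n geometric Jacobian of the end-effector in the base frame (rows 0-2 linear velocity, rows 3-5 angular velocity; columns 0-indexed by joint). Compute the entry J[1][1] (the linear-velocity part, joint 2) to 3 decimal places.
0.707

prismatic axis z_1 = (-0.7071,0.7071,0.0000)
J_v[:, 1] = z_1; J_ω[:, 1] = (0,0,0)
entry J[1][1] = 0.7071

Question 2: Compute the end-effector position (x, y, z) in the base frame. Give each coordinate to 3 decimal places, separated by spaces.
after link 1: o_1 = (2.1213, 2.1213, 3.0000)
after link 2: o_2 = (0.0000, 4.2426, 1.0000)

0.000 4.243 1.000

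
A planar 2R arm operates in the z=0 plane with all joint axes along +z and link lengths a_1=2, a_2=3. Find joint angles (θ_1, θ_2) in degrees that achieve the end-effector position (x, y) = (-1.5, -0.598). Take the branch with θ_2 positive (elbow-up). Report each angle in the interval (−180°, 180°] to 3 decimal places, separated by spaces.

cos θ_2 = (2.6076−2²−3²)/(2·2·3) = -0.8660; θ_2 = 150.0009° (elbow-up)
β = atan2(-0.5980,-1.5000) = -158.2645°; ψ = atan2(1.5000,-0.5981) = 111.7393°
θ_1 = β − ψ = -270.0038°

89.996 150.001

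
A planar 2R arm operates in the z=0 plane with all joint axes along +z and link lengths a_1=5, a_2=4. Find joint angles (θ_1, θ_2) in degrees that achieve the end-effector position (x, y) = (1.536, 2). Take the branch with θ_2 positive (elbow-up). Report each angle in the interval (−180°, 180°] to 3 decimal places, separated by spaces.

-0.002 149.999

cos θ_2 = (6.3593−5²−4²)/(2·5·4) = -0.8660; θ_2 = 149.9991° (elbow-up)
β = atan2(2.0000,1.5360) = 52.4757°; ψ = atan2(2.0001,1.5359) = 52.4778°
θ_1 = β − ψ = -0.0020°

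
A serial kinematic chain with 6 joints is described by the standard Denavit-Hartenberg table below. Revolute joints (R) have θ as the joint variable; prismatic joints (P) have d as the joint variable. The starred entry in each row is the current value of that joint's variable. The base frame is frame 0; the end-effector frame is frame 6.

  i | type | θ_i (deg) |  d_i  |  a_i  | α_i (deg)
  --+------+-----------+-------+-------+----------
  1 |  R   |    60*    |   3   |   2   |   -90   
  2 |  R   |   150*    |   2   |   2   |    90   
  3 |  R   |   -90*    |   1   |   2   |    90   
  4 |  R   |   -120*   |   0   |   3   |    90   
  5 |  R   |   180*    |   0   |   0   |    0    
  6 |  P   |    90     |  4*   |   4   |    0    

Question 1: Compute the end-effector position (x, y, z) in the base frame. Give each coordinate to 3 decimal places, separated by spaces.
-5.797 -0.112 -0.348

after link 1: o_1 = (1.0000, 1.7321, 3.0000)
after link 2: o_2 = (-1.5981, 1.2321, 2.0000)
after link 3: o_3 = (0.3840, 0.6651, 1.1340)
after link 4: o_4 = (-1.5646, 0.2901, 3.3840)
after link 5: o_5 = (-1.5646, 0.2901, 3.3840)
after link 6: o_6 = (-5.7966, -0.1119, -0.3481)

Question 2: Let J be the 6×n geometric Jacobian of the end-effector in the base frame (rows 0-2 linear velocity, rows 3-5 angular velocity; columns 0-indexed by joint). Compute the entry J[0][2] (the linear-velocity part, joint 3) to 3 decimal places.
-2.181

axis z_2 = (0.2500,0.4330,-0.8660); lever o_n−o_2 = (-4.1986,-1.3439,-2.3481)
cross product → J_v[:, 2] = (-2.1806,4.2231,1.4821)
J_ω[:, 2] = z_2
entry J[0][2] = -2.1806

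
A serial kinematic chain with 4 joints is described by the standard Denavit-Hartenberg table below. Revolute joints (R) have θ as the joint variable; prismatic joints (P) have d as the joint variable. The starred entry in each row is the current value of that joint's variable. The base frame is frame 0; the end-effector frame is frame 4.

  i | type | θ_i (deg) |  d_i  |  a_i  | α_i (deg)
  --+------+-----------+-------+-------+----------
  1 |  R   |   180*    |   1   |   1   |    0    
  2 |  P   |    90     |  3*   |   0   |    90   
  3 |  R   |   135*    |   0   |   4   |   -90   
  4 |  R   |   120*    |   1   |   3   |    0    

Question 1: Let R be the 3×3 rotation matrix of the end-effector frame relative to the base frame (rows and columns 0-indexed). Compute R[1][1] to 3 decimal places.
End-effector y-axis (col 1 of R) = (-0.5000,-0.6124,-0.6124)
R[1][1] = -0.6124

-0.612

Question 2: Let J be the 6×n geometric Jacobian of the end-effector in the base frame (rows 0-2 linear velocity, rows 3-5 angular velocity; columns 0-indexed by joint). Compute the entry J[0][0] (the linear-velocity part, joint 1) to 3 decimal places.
axis z_0 = ẑ; lever o_n−o_0 = (1.5981,2.4749,5.0607)
cross product → J_v[:, 0] = (-2.4749,1.5981,0.0000)
J_ω[:, 0] = z_0
entry J[0][0] = -2.4749

-2.475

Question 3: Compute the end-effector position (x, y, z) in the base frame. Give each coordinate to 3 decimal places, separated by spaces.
after link 1: o_1 = (-1.0000, 0.0000, 1.0000)
after link 2: o_2 = (-1.0000, 0.0000, 4.0000)
after link 3: o_3 = (-1.0000, 2.8284, 6.8284)
after link 4: o_4 = (1.5981, 2.4749, 5.0607)

1.598 2.475 5.061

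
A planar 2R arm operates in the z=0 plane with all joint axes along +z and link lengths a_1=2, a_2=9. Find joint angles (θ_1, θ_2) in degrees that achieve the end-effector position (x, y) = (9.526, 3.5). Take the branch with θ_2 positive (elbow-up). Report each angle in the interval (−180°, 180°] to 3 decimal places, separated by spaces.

cos θ_2 = (102.9947−2²−9²)/(2·2·9) = 0.4999; θ_2 = 60.0098° (elbow-up)
β = atan2(3.5000,9.5260) = 20.1741°; ψ = atan2(7.7950,6.4987) = 50.1821°
θ_1 = β − ψ = -30.0080°

-30.008 60.010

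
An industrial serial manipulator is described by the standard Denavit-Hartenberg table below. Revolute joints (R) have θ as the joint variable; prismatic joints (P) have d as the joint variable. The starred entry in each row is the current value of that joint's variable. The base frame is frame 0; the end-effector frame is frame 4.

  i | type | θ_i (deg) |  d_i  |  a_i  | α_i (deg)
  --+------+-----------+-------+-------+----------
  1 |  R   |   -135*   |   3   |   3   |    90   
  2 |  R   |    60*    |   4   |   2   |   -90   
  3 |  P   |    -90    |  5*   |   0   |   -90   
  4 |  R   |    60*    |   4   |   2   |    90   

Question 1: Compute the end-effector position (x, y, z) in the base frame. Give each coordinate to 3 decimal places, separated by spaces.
after link 1: o_1 = (-2.1213, -2.1213, 3.0000)
after link 2: o_2 = (-5.6569, -0.0000, 4.7321)
after link 3: o_3 = (-2.5950, 3.0619, 7.2321)
after link 4: o_4 = (-5.7770, 1.2941, 9.8301)

-5.777 1.294 9.830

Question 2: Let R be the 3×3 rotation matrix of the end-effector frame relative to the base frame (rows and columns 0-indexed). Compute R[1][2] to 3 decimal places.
End-effector z-axis (col 2 of R) = (-0.3062,0.9186,0.2500)
R[1][2] = 0.9186

0.919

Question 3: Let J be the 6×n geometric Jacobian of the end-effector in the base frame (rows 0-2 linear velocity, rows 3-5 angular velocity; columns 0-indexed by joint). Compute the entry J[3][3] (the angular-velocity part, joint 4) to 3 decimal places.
axis z_3 = (-0.3536,-0.3536,0.8660); lever o_n−o_3 = (-3.1820,-1.7678,2.5981)
cross product → J_v[:, 3] = (0.6124,-1.8371,-0.5000)
J_ω[:, 3] = z_3
entry J[3][3] = -0.3536

-0.354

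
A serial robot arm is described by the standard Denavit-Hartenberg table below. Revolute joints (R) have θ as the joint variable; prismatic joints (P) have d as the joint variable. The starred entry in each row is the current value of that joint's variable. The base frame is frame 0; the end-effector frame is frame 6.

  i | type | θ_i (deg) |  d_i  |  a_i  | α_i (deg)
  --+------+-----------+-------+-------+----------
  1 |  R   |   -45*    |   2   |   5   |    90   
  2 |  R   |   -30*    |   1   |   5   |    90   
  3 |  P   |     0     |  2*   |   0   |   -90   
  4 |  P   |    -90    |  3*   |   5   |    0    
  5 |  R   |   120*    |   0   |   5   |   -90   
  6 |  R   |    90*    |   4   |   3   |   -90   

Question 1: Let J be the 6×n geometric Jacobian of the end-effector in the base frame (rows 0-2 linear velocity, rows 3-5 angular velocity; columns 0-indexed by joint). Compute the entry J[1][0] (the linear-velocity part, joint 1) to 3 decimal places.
6.951

axis z_0 = ẑ; lever o_n−o_0 = (6.9509,-8.3652,-2.5622)
cross product → J_v[:, 0] = (8.3652,6.9509,-0.0000)
J_ω[:, 0] = z_0
entry J[1][0] = 6.9509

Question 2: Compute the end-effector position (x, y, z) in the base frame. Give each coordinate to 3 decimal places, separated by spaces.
6.951 -8.365 -2.562

after link 1: o_1 = (3.5355, -3.5355, 2.0000)
after link 2: o_2 = (5.8903, -7.3045, -0.5000)
after link 3: o_3 = (5.1832, -6.5974, -2.2321)
after link 4: o_4 = (1.2941, -6.9509, -6.5622)
after link 5: o_5 = (4.8296, -10.4865, -6.5622)
after link 6: o_6 = (6.9509, -8.3652, -2.5622)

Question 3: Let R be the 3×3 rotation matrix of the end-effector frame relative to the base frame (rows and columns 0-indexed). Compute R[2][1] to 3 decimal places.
End-effector y-axis (col 1 of R) = (-0.0000,0.0000,-1.0000)
R[2][1] = -1.0000

-1.000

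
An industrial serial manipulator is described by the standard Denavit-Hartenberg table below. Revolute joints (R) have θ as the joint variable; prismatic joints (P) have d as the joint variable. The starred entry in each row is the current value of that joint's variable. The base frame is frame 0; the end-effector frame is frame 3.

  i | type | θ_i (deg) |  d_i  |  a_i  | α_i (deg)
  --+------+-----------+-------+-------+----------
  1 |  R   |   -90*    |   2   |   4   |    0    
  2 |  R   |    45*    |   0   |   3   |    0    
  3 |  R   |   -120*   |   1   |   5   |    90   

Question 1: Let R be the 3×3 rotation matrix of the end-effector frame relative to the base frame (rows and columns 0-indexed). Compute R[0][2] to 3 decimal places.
-0.259

End-effector z-axis (col 2 of R) = (-0.2588,0.9659,0.0000)
R[0][2] = -0.2588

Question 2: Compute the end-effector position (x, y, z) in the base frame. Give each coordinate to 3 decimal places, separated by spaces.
after link 1: o_1 = (0.0000, -4.0000, 2.0000)
after link 2: o_2 = (2.1213, -6.1213, 2.0000)
after link 3: o_3 = (-2.7083, -7.4154, 3.0000)

-2.708 -7.415 3.000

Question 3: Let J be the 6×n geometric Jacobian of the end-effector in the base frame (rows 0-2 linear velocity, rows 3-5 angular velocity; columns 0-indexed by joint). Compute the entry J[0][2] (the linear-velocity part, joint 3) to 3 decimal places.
1.294

axis z_2 = (0.0000,0.0000,1.0000); lever o_n−o_2 = (-4.8296,-1.2941,1.0000)
cross product → J_v[:, 2] = (1.2941,-4.8296,0.0000)
J_ω[:, 2] = z_2
entry J[0][2] = 1.2941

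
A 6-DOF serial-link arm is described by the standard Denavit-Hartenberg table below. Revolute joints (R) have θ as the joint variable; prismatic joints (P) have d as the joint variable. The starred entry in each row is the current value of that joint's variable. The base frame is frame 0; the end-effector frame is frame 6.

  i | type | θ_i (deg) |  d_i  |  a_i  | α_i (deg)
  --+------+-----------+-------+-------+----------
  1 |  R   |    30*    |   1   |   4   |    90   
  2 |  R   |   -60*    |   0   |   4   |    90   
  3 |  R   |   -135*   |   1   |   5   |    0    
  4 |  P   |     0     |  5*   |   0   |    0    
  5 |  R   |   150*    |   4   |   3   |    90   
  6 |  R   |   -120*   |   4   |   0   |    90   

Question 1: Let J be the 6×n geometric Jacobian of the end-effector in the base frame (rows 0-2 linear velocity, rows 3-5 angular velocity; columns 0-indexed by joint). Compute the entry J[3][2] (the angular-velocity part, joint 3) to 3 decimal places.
-0.750

axis z_2 = (-0.7500,-0.4330,-0.5000); lever o_n−o_2 = (-10.6393,1.5047,-5.3443)
cross product → J_v[:, 2] = (3.0665,1.3114,-5.7355)
J_ω[:, 2] = z_2
entry J[3][2] = -0.7500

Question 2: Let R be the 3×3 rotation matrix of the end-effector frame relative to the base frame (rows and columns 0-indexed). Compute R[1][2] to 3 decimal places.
-0.232

End-effector z-axis (col 2 of R) = (-0.8493,-0.2315,0.4744)
R[1][2] = -0.2315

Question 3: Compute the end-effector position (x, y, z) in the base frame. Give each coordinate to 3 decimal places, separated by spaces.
after link 1: o_1 = (3.4641, 2.0000, 1.0000)
after link 2: o_2 = (5.1962, 3.0000, -2.4641)
after link 3: o_3 = (1.1475, 4.7450, 0.0978)
after link 4: o_4 = (-2.6025, 2.5799, -2.4022)
after link 5: o_5 = (-3.9595, 0.8999, -6.9118)
after link 6: o_6 = (-5.4431, 4.5047, -7.8084)

-5.443 4.505 -7.808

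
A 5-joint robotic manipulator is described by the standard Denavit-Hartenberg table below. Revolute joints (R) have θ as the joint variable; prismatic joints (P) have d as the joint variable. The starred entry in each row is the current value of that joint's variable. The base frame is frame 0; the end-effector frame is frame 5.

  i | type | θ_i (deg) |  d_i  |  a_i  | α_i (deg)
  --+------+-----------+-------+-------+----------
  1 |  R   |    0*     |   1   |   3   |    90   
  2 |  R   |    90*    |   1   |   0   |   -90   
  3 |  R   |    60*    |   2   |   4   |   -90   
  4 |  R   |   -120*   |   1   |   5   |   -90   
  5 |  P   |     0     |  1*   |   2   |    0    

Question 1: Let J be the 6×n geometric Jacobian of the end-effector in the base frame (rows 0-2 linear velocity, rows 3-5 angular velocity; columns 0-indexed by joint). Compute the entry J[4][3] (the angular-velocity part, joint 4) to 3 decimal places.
axis z_3 = (-0.0000,0.5000,-0.8660); lever o_n−o_3 = (-6.5622,-1.7811,-2.1830)
cross product → J_v[:, 3] = (-2.6340,5.6830,3.2811)
J_ω[:, 3] = z_3
entry J[4][3] = 0.5000

0.500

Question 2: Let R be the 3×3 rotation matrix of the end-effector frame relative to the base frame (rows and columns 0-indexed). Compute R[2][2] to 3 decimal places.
0.433

End-effector z-axis (col 2 of R) = (-0.5000,0.7500,0.4330)
R[2][2] = 0.4330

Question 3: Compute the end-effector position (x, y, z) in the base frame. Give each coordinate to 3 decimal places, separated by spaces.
after link 1: o_1 = (3.0000, 0.0000, 1.0000)
after link 2: o_2 = (3.0000, -1.0000, 1.0000)
after link 3: o_3 = (1.0000, 2.4641, 3.0000)
after link 4: o_4 = (-3.3301, 0.7990, 0.8840)
after link 5: o_5 = (-5.5622, 0.6830, 0.8170)

-5.562 0.683 0.817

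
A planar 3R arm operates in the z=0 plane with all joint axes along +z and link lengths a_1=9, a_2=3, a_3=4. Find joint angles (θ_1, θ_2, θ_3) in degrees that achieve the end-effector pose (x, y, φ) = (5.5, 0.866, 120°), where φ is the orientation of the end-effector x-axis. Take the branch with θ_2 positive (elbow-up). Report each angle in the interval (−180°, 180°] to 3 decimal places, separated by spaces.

-38.213 120.000 38.214

wrist centre = target − a_3·(cos φ, sin φ) = (7.5000, -2.5981)
cos θ_2 = (63.0001−9²−3²)/(2·9·3) = -0.5000; θ_2 = 119.9998° (elbow-up)
β = atan2(-2.5981,7.5000) = -19.1068°; ψ = atan2(2.5981,7.5000) = 19.1066°
θ_1 = β − ψ = -38.2134°
θ_3 = φ − θ_1 − θ_2 = 38.2136° (wrapped to (-180°,180°])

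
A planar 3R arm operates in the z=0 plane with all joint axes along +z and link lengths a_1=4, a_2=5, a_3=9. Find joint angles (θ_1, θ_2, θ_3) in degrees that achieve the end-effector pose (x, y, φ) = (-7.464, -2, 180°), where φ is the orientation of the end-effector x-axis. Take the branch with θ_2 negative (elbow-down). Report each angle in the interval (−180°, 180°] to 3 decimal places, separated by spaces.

45.046 -149.999 -75.047

wrist centre = target − a_3·(cos φ, sin φ) = (1.5360, -2.0000)
cos θ_2 = (6.3593−4²−5²)/(2·4·5) = -0.8660; θ_2 = -149.9991° (elbow-down)
β = atan2(-2.0000,1.5360) = -52.4757°; ψ = atan2(-2.5001,-0.3301) = -97.5214°
θ_1 = β − ψ = 45.0456°
θ_3 = φ − θ_1 − θ_2 = -75.0465° (wrapped to (-180°,180°])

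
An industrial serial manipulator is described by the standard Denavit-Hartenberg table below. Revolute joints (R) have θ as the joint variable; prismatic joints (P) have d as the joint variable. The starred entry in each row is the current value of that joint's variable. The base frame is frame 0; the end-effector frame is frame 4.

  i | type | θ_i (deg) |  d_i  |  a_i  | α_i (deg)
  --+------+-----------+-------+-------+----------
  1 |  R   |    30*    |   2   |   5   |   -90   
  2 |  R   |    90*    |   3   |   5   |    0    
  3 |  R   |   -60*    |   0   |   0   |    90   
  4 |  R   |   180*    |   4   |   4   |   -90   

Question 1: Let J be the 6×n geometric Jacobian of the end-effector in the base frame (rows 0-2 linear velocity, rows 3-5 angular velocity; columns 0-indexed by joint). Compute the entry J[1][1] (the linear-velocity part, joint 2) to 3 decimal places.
axis z_1 = (-0.5000,0.8660,0.0000); lever o_n−o_1 = (-2.7679,1.8660,0.4641)
cross product → J_v[:, 1] = (0.4019,0.2321,1.4641)
J_ω[:, 1] = z_1
entry J[1][1] = 0.2321

0.232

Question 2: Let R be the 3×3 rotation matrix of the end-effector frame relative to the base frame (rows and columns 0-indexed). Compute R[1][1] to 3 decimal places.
-0.250

End-effector y-axis (col 1 of R) = (-0.4330,-0.2500,-0.8660)
R[1][1] = -0.2500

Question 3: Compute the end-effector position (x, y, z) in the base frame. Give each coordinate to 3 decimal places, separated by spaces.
after link 1: o_1 = (4.3301, 2.5000, 2.0000)
after link 2: o_2 = (2.8301, 5.0981, -3.0000)
after link 3: o_3 = (2.8301, 5.0981, -3.0000)
after link 4: o_4 = (1.5622, 4.3660, 2.4641)

1.562 4.366 2.464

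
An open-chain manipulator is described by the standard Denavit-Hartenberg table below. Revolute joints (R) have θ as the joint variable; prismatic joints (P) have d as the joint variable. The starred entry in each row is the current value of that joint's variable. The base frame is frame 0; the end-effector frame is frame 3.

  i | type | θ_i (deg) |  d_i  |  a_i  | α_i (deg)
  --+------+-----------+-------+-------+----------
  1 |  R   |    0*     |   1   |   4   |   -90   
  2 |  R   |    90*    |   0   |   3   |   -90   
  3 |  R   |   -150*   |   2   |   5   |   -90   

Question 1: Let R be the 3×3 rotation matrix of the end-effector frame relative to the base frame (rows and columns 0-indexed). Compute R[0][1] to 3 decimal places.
1.000

End-effector y-axis (col 1 of R) = (1.0000,-0.0000,0.0000)
R[0][1] = 1.0000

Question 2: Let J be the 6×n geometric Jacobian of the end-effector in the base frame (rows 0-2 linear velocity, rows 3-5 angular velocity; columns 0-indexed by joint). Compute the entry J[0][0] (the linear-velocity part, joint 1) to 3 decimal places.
axis z_0 = ẑ; lever o_n−o_0 = (2.0000,2.5000,2.3301)
cross product → J_v[:, 0] = (-2.5000,2.0000,0.0000)
J_ω[:, 0] = z_0
entry J[0][0] = -2.5000

-2.500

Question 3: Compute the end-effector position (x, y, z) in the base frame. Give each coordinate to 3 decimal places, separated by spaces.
2.000 2.500 2.330

after link 1: o_1 = (4.0000, 0.0000, 1.0000)
after link 2: o_2 = (4.0000, 0.0000, -2.0000)
after link 3: o_3 = (2.0000, 2.5000, 2.3301)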